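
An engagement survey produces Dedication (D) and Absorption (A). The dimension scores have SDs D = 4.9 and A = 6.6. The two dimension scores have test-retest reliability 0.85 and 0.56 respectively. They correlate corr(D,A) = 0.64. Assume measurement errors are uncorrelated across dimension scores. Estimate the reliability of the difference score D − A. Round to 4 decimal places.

Var(D−A) = 4.9² + 6.6² − 2·4.9·6.6·0.64 = 67.57 − 41.3952 = 26.1748.
With uncorrelated errors the cross-covariances are all true-score covariance, so they carry over unchanged; only the diagonal terms shrink to ρᵢσᵢ².
True-score variance = [4.9²·0.85 + 6.6²·0.56] − 41.3952 = 44.8021 − 41.3952 = 3.4069.
Reliability = 3.4069 / 26.1748 = 0.1302.

0.1302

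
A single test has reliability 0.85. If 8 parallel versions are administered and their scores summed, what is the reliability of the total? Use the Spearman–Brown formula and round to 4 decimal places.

ρ_k = kρ / (1 + (k−1)ρ) = 8·0.85 / (1 + 7·0.85) = 6.800 / 6.950 = 0.9784.

0.9784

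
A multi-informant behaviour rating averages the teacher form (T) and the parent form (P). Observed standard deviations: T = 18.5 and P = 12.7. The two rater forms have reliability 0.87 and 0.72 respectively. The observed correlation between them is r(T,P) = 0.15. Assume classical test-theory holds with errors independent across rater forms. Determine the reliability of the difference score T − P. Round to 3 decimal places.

0.793

Var(T−P) = 18.5² + 12.7² − 2·18.5·12.7·0.15 = 503.54 − 70.485 = 433.055.
With uncorrelated errors the cross-covariances are all true-score covariance, so they carry over unchanged; only the diagonal terms shrink to ρᵢσᵢ².
True-score variance = [18.5²·0.87 + 12.7²·0.72] − 70.485 = 413.886 − 70.485 = 343.401.
Reliability = 343.401 / 433.055 = 0.793.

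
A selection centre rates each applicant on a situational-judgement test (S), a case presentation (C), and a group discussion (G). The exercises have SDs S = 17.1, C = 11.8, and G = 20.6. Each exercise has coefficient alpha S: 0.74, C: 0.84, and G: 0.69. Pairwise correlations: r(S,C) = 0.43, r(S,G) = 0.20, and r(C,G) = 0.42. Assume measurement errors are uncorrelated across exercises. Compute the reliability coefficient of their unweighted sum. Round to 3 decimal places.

0.833

Var(S+C+G) = 17.1² + 11.8² + 20.6² + 2·[17.1·11.8·0.43 + 17.1·20.6·0.20 + 11.8·20.6·0.42] = 856.01 + 518.622 = 1374.63.
Under uncorrelated errors the observed covariances equal the true-score covariances, so only the own-variance terms attenuate.
True-score variance = [17.1²·0.74 + 11.8²·0.84 + 20.6²·0.69] + 518.622 = 626.153 + 518.622 = 1144.78.
Reliability = 1144.78 / 1374.63 = 0.833.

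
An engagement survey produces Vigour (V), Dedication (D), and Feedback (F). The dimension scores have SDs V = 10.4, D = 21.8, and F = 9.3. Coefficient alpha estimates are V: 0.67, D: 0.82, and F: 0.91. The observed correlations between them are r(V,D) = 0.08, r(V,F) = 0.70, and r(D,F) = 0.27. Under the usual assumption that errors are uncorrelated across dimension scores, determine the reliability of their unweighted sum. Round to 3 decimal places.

Var(V+D+F) = 10.4² + 21.8² + 9.3² + 2·[10.4·21.8·0.08 + 10.4·9.3·0.70 + 21.8·9.3·0.27] = 669.89 + 281.163 = 951.053.
With uncorrelated errors the cross-covariances are all true-score covariance, so they carry over unchanged; only the diagonal terms shrink to ρᵢσᵢ².
True-score variance = [10.4²·0.67 + 21.8²·0.82 + 9.3²·0.91] + 281.163 = 540.87 + 281.163 = 822.033.
Reliability = 822.033 / 951.053 = 0.864.

0.864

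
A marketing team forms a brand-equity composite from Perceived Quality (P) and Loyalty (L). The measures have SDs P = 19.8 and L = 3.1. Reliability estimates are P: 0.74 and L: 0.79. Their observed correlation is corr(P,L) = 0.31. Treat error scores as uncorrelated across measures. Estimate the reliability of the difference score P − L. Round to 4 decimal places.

0.7141

Var(P−L) = 19.8² + 3.1² − 2·19.8·3.1·0.31 = 401.65 − 38.0556 = 363.594.
Under uncorrelated errors the observed covariances equal the true-score covariances, so only the own-variance terms attenuate.
True-score variance = [19.8²·0.74 + 3.1²·0.79] − 38.0556 = 297.702 − 38.0556 = 259.646.
Reliability = 259.646 / 363.594 = 0.7141.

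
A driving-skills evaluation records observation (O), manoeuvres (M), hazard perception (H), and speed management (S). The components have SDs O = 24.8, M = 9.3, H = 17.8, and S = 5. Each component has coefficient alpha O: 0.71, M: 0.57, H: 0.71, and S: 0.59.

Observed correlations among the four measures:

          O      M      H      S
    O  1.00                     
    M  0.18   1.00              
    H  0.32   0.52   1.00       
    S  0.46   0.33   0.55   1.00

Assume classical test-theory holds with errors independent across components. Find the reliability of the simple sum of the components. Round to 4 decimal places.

Var(O+M+H+S) = 24.8² + 9.3² + 17.8² + 5² + 2·[24.8·9.3·0.18 + 24.8·17.8·0.32 + 24.8·5·0.46 + 9.3·17.8·0.52 + 9.3·5·0.33 + 17.8·5·0.55] = 1043.37 + 780.384 = 1823.75.
With uncorrelated errors the cross-covariances are all true-score covariance, so they carry over unchanged; only the diagonal terms shrink to ρᵢσᵢ².
True-score variance = [24.8²·0.71 + 9.3²·0.57 + 17.8²·0.71 + 5²·0.59] + 780.384 = 725.684 + 780.384 = 1506.07.
Reliability = 1506.07 / 1823.75 = 0.8258.

0.8258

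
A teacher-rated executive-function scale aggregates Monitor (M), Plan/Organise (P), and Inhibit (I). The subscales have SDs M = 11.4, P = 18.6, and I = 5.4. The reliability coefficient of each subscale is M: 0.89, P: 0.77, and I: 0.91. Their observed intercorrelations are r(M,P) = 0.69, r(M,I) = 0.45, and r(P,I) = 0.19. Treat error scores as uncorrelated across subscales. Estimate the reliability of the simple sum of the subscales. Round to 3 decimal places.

0.892

Var(M+P+I) = 11.4² + 18.6² + 5.4² + 2·[11.4·18.6·0.69 + 11.4·5.4·0.45 + 18.6·5.4·0.19] = 505.08 + 386.186 = 891.266.
With uncorrelated errors the cross-covariances are all true-score covariance, so they carry over unchanged; only the diagonal terms shrink to ρᵢσᵢ².
True-score variance = [11.4²·0.89 + 18.6²·0.77 + 5.4²·0.91] + 386.186 = 408.589 + 386.186 = 794.776.
Reliability = 794.776 / 891.266 = 0.892.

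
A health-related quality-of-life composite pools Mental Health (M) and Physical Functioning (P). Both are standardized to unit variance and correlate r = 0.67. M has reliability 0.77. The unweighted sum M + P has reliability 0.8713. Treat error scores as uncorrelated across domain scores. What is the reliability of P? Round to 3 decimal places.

Var(M+P) = 2 + 2·0.67 = 3.340.
True-score variance = ρ_M + ρ_P + 2·0.67, so 0.8713 = (0.77 + ρ_P + 1.34) / 3.340.
ρ_P = 0.8713·3.340 − 0.77 − 1.34 = 0.800.

0.800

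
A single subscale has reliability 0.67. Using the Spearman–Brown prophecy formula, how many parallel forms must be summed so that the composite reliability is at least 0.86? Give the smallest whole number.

k ≥ ρ*(1−ρ₁)/(ρ₁(1−ρ*)) = 0.86·0.33 / (0.67·0.14) = 3.026.
Smallest integer k = 4.

4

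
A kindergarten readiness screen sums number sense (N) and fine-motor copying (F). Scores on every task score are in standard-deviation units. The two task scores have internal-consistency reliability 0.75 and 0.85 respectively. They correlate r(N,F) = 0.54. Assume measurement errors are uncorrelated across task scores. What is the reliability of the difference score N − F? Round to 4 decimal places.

Var(N−F) = 1 + 1 − 2·0.54 = 2 − 1.08 = 0.92.
With uncorrelated errors the cross-covariances are all true-score covariance, so they carry over unchanged; only the diagonal terms shrink to ρᵢσᵢ².
True-score variance = [0.75 + 0.85] − 1.08 = 1.6 − 1.08 = 0.52.
Reliability = 0.52 / 0.92 = 0.5652.

0.5652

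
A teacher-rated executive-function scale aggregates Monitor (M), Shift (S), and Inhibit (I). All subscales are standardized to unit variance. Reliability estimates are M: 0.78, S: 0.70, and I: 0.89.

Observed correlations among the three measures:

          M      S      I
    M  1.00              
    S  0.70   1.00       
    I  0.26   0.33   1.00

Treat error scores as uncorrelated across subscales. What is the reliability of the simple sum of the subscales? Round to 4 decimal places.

Var(M+S+I) = 3 + 2·[0.70 + 0.26 + 0.33] = 3 + 2.58 = 5.58.
Because errors are independent across components, Cov(Tᵢ,Tⱼ) = Cov(Xᵢ,Xⱼ); the off-diagonal part of the true-score variance is the same as above.
True-score variance = [0.78 + 0.70 + 0.89] + 2.58 = 2.37 + 2.58 = 4.95.
Reliability = 4.95 / 5.58 = 0.8871.

0.8871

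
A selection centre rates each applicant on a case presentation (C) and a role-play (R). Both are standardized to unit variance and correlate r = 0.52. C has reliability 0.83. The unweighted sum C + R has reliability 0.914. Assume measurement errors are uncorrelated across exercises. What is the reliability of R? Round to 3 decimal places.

0.909

Var(C+R) = 2 + 2·0.52 = 3.040.
True-score variance = ρ_C + ρ_R + 2·0.52, so 0.914 = (0.83 + ρ_R + 1.04) / 3.040.
ρ_R = 0.914·3.040 − 0.83 − 1.04 = 0.909.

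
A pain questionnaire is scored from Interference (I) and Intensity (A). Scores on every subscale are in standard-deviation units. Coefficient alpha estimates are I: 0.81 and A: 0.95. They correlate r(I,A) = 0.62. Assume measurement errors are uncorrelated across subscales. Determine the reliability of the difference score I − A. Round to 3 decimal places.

0.684

Var(I−A) = 1 + 1 − 2·0.62 = 2 − 1.24 = 0.76.
With uncorrelated errors the cross-covariances are all true-score covariance, so they carry over unchanged; only the diagonal terms shrink to ρᵢσᵢ².
True-score variance = [0.81 + 0.95] − 1.24 = 1.76 − 1.24 = 0.52.
Reliability = 0.52 / 0.76 = 0.684.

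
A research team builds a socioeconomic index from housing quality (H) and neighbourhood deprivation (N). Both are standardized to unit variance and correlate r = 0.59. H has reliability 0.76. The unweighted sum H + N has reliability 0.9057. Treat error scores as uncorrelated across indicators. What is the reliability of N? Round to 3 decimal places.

Var(H+N) = 2 + 2·0.59 = 3.180.
True-score variance = ρ_H + ρ_N + 2·0.59, so 0.9057 = (0.76 + ρ_N + 1.18) / 3.180.
ρ_N = 0.9057·3.180 − 0.76 − 1.18 = 0.940.

0.940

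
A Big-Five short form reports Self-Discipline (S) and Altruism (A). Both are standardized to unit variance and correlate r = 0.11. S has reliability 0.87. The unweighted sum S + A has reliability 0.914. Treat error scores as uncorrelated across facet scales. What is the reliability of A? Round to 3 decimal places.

0.939

Var(S+A) = 2 + 2·0.11 = 2.220.
True-score variance = ρ_S + ρ_A + 2·0.11, so 0.914 = (0.87 + ρ_A + 0.22) / 2.220.
ρ_A = 0.914·2.220 − 0.87 − 0.22 = 0.939.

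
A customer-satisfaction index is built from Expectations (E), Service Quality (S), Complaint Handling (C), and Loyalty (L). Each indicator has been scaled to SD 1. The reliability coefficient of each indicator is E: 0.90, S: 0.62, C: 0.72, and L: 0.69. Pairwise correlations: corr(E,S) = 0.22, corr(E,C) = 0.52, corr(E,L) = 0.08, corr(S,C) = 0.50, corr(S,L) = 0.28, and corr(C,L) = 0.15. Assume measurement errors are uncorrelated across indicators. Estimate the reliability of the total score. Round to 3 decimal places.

Var(E+S+C+L) = 4 + 2·[0.22 + 0.52 + 0.08 + 0.50 + 0.28 + 0.15] = 4 + 3.5 = 7.5.
Under uncorrelated errors the observed covariances equal the true-score covariances, so only the own-variance terms attenuate.
True-score variance = [0.90 + 0.62 + 0.72 + 0.69] + 3.5 = 2.93 + 3.5 = 6.43.
Reliability = 6.43 / 7.5 = 0.857.

0.857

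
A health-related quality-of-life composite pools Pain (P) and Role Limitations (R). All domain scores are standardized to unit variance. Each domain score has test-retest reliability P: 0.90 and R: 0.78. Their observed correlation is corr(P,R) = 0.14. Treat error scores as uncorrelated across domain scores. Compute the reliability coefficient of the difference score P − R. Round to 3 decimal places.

Var(P−R) = 1 + 1 − 2·0.14 = 2 − 0.28 = 1.72.
Under uncorrelated errors the observed covariances equal the true-score covariances, so only the own-variance terms attenuate.
True-score variance = [0.90 + 0.78] − 0.28 = 1.68 − 0.28 = 1.4.
Reliability = 1.4 / 1.72 = 0.814.

0.814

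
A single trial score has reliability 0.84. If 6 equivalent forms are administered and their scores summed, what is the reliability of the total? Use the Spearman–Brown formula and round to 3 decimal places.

ρ_k = kρ / (1 + (k−1)ρ) = 6·0.84 / (1 + 5·0.84) = 5.040 / 5.200 = 0.969.

0.969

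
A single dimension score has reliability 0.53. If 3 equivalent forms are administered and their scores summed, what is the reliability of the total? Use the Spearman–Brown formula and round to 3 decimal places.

0.772

ρ_k = kρ / (1 + (k−1)ρ) = 3·0.53 / (1 + 2·0.53) = 1.590 / 2.060 = 0.772.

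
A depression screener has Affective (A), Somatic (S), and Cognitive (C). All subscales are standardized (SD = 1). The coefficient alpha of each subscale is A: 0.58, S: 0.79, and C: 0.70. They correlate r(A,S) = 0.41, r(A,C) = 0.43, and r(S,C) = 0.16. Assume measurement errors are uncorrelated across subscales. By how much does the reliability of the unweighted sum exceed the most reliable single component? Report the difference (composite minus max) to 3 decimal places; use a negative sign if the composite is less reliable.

0.024

Var(sum) = 3 + 2 = 5; true-score variance = 2.07 + 2 = 4.07; composite reliability = 0.8140.
Max component reliability = 0.7900.
Difference = 0.8140 − 0.7900 = 0.024.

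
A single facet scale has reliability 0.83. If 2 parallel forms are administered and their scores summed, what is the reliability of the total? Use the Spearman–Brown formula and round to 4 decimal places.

ρ_k = kρ / (1 + (k−1)ρ) = 2·0.83 / (1 + 1·0.83) = 1.660 / 1.830 = 0.9071.

0.9071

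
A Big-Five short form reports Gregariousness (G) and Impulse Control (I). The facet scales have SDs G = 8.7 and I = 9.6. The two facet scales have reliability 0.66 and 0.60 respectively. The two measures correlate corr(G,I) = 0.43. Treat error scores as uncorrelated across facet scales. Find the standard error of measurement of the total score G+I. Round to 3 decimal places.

7.912

Var(total) = 167.85 + 71.8272 = 239.677.
True-score variance = 105.251 + 71.8272 = 177.079, so reliability = 0.7388.
Error variance = 239.677 − 177.079 = 62.5986; SEM = √62.5986 = 7.912.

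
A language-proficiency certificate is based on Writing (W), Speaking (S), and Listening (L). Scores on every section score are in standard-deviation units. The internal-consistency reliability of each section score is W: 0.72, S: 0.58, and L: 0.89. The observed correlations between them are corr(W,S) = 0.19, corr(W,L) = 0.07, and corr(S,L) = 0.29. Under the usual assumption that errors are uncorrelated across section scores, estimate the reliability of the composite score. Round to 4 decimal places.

0.8024

Var(W+S+L) = 3 + 2·[0.19 + 0.07 + 0.29] = 3 + 1.1 = 4.1.
Because errors are independent across components, Cov(Tᵢ,Tⱼ) = Cov(Xᵢ,Xⱼ); the off-diagonal part of the true-score variance is the same as above.
True-score variance = [0.72 + 0.58 + 0.89] + 1.1 = 2.19 + 1.1 = 3.29.
Reliability = 3.29 / 4.1 = 0.8024.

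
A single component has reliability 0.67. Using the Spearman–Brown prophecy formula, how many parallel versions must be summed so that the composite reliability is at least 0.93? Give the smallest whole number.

k ≥ ρ*(1−ρ₁)/(ρ₁(1−ρ*)) = 0.93·0.33 / (0.67·0.07) = 6.544.
Smallest integer k = 7.

7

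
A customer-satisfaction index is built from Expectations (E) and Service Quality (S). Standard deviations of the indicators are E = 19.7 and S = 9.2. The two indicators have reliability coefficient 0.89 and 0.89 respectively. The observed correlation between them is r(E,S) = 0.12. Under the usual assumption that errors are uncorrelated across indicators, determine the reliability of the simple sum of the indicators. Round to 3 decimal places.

0.899

Var(E+S) = 19.7² + 9.2² + 2·[19.7·9.2·0.12] = 472.73 + 43.4976 = 516.228.
Under uncorrelated errors the observed covariances equal the true-score covariances, so only the own-variance terms attenuate.
True-score variance = [19.7²·0.89 + 9.2²·0.89] + 43.4976 = 420.73 + 43.4976 = 464.227.
Reliability = 464.227 / 516.228 = 0.899.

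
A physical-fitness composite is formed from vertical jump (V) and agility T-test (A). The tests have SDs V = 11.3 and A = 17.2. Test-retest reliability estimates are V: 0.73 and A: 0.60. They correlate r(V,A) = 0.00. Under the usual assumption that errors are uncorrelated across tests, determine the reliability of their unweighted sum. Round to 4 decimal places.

0.6392

Var(V+A) = 11.3² + 17.2² + 2·[11.3·17.2·0.00] = 423.53 + 0 = 423.53.
With uncorrelated errors the cross-covariances are all true-score covariance, so they carry over unchanged; only the diagonal terms shrink to ρᵢσᵢ².
True-score variance = [11.3²·0.73 + 17.2²·0.60] + 0 = 270.718 + 0 = 270.718.
Reliability = 270.718 / 423.53 = 0.6392.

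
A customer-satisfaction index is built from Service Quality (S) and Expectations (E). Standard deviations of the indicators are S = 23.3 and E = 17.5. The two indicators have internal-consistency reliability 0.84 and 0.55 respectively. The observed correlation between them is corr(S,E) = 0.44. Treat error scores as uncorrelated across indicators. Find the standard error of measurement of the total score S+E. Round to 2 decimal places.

14.99

Var(total) = 849.14 + 358.82 = 1207.96.
True-score variance = 624.465 + 358.82 = 983.285, so reliability = 0.8140.
Error variance = 1207.96 − 983.285 = 224.675; SEM = √224.675 = 14.99.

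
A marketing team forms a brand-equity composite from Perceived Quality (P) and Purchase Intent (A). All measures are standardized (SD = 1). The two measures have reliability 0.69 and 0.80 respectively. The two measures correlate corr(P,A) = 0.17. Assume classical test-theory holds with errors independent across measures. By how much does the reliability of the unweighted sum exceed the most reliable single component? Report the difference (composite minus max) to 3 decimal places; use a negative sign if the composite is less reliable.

-0.018

Var(sum) = 2 + 0.34 = 2.34; true-score variance = 1.49 + 0.34 = 1.83; composite reliability = 0.7821.
Max component reliability = 0.8000.
Difference = 0.7821 − 0.8000 = -0.018.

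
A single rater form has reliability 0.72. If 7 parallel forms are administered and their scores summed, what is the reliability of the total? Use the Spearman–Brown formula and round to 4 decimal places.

ρ_k = kρ / (1 + (k−1)ρ) = 7·0.72 / (1 + 6·0.72) = 5.040 / 5.320 = 0.9474.

0.9474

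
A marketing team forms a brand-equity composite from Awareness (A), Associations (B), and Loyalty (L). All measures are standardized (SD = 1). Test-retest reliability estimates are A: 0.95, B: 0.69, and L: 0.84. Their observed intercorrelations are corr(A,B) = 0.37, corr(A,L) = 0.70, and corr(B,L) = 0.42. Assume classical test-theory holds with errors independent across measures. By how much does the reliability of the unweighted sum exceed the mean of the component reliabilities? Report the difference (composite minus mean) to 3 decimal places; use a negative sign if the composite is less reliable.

0.086

Var(sum) = 3 + 2.98 = 5.98; true-score variance = 2.48 + 2.98 = 5.46; composite reliability = 0.9130.
Mean component reliability = 0.8267.
Difference = 0.9130 − 0.8267 = 0.086.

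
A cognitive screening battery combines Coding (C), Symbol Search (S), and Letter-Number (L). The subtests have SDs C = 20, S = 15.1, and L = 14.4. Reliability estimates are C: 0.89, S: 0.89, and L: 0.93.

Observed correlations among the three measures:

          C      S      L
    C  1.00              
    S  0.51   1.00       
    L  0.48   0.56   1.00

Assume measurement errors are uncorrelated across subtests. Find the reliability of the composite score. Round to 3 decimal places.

0.950

Var(C+S+L) = 20² + 15.1² + 14.4² + 2·[20·15.1·0.51 + 20·14.4·0.48 + 15.1·14.4·0.56] = 835.37 + 828.053 = 1663.42.
Because errors are independent across components, Cov(Tᵢ,Tⱼ) = Cov(Xᵢ,Xⱼ); the off-diagonal part of the true-score variance is the same as above.
True-score variance = [20²·0.89 + 15.1²·0.89 + 14.4²·0.93] + 828.053 = 751.774 + 828.053 = 1579.83.
Reliability = 1579.83 / 1663.42 = 0.950.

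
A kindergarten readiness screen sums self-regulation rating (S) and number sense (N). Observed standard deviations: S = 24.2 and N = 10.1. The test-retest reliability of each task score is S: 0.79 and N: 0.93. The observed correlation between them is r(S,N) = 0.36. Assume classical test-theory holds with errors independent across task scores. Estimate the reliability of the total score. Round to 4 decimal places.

0.8493

Var(S+N) = 24.2² + 10.1² + 2·[24.2·10.1·0.36] = 687.65 + 175.982 = 863.632.
Under uncorrelated errors the observed covariances equal the true-score covariances, so only the own-variance terms attenuate.
True-score variance = [24.2²·0.79 + 10.1²·0.93] + 175.982 = 557.525 + 175.982 = 733.507.
Reliability = 733.507 / 863.632 = 0.8493.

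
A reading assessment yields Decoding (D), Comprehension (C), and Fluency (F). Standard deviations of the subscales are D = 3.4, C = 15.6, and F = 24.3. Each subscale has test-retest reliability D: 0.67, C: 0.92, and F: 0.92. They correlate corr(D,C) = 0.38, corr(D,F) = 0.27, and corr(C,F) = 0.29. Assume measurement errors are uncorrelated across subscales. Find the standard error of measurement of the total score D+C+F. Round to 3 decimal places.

8.398

Var(total) = 845.41 + 304.792 = 1150.2.
True-score variance = 774.887 + 304.792 = 1079.68, so reliability = 0.9387.
Error variance = 1150.2 − 1079.68 = 70.5228; SEM = √70.5228 = 8.398.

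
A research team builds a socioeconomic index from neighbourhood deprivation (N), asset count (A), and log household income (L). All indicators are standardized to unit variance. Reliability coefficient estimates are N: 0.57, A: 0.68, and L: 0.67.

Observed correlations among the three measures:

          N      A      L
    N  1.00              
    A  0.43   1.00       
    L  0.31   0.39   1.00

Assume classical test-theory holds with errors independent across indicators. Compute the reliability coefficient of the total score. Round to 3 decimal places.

Var(N+A+L) = 3 + 2·[0.43 + 0.31 + 0.39] = 3 + 2.26 = 5.26.
Under uncorrelated errors the observed covariances equal the true-score covariances, so only the own-variance terms attenuate.
True-score variance = [0.57 + 0.68 + 0.67] + 2.26 = 1.92 + 2.26 = 4.18.
Reliability = 4.18 / 5.26 = 0.795.

0.795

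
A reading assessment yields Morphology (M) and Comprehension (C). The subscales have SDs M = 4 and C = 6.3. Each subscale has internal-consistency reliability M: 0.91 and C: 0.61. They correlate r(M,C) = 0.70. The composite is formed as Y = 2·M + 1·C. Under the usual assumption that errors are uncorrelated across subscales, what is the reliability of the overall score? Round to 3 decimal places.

Var(Y) = 2²·4² + 6.3² + 2·[2·4·6.3·0.70] = 103.69 + 70.56 = 174.25.
Because errors are independent across components, Cov(Tᵢ,Tⱼ) = Cov(Xᵢ,Xⱼ); the off-diagonal part of the true-score variance is the same as above.
True-score variance = [2²·4²·0.91 + 6.3²·0.61] + 70.56 = 82.4509 + 70.56 = 153.011.
Reliability = 153.011 / 174.25 = 0.878.

0.878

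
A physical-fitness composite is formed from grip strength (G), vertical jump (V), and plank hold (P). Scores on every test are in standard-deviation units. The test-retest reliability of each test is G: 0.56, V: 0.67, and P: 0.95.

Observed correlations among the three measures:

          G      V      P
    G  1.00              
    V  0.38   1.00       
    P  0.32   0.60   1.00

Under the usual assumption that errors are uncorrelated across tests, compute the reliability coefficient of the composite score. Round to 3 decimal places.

Var(G+V+P) = 3 + 2·[0.38 + 0.32 + 0.60] = 3 + 2.6 = 5.6.
With uncorrelated errors the cross-covariances are all true-score covariance, so they carry over unchanged; only the diagonal terms shrink to ρᵢσᵢ².
True-score variance = [0.56 + 0.67 + 0.95] + 2.6 = 2.18 + 2.6 = 4.78.
Reliability = 4.78 / 5.6 = 0.854.

0.854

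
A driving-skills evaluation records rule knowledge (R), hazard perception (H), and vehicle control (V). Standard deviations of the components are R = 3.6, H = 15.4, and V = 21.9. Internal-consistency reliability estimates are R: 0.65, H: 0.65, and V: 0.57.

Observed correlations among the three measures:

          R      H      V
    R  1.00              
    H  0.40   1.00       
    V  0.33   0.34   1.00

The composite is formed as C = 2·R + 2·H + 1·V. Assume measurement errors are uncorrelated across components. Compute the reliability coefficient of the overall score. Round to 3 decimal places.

Var(C) = 2²·3.6² + 2²·15.4² + 21.9² + 2·[4·3.6·15.4·0.40 + 2·3.6·21.9·0.33 + 2·15.4·21.9·0.34] = 1480.09 + 740.15 = 2220.24.
Under uncorrelated errors the observed covariances equal the true-score covariances, so only the own-variance terms attenuate.
True-score variance = [2²·3.6²·0.65 + 2²·15.4²·0.65 + 21.9²·0.57] + 740.15 = 923.69 + 740.15 = 1663.84.
Reliability = 1663.84 / 2220.24 = 0.749.

0.749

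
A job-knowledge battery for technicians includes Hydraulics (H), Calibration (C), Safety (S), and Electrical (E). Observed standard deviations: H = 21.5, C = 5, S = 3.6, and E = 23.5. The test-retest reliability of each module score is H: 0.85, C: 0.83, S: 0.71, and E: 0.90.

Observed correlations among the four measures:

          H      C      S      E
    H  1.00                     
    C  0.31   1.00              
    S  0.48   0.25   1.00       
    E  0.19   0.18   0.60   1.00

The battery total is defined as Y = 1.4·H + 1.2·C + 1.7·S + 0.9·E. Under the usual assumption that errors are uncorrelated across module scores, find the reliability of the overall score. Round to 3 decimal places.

0.909

Var(Y) = 1.4²·21.5² + 1.2²·5² + 1.7²·3.6² + 0.9²·23.5² + 2·[1.68·21.5·5·0.31 + 2.38·21.5·3.6·0.48 + 1.26·21.5·23.5·0.19 + 2.04·5·3.6·0.25 + 1.08·5·23.5·0.18 + 1.53·3.6·23.5·0.60] = 1426.79 + 750.099 = 2176.89.
With uncorrelated errors the cross-covariances are all true-score covariance, so they carry over unchanged; only the diagonal terms shrink to ρᵢσᵢ².
True-score variance = [1.4²·21.5²·0.85 + 1.2²·5²·0.83 + 1.7²·3.6²·0.71 + 0.9²·23.5²·0.90] + 750.099 = 1229.17 + 750.099 = 1979.27.
Reliability = 1979.27 / 2176.89 = 0.909.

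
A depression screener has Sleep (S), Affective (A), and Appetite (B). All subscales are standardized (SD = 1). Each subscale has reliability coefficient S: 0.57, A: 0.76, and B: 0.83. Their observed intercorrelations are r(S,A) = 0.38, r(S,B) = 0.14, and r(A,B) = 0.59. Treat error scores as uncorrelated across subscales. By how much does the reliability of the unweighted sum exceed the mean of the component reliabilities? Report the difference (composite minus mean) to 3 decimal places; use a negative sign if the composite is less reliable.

0.119

Var(sum) = 3 + 2.22 = 5.22; true-score variance = 2.16 + 2.22 = 4.38; composite reliability = 0.8391.
Mean component reliability = 0.7200.
Difference = 0.8391 − 0.7200 = 0.119.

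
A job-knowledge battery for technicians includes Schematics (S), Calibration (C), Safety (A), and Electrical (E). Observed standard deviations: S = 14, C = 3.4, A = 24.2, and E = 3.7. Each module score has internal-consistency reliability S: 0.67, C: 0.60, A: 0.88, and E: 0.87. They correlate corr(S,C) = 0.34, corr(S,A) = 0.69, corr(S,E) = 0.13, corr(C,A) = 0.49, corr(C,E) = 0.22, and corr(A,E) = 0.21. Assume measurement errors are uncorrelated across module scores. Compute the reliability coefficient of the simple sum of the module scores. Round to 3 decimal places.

Var(S+C+A+E) = 14² + 3.4² + 24.2² + 3.7² + 2·[14·3.4·0.34 + 14·24.2·0.69 + 14·3.7·0.13 + 3.4·24.2·0.49 + 3.4·3.7·0.22 + 24.2·3.7·0.21] = 806.89 + 637.156 = 1444.05.
Because errors are independent across components, Cov(Tᵢ,Tⱼ) = Cov(Xᵢ,Xⱼ); the off-diagonal part of the true-score variance is the same as above.
True-score variance = [14²·0.67 + 3.4²·0.60 + 24.2²·0.88 + 3.7²·0.87] + 637.156 = 665.529 + 637.156 = 1302.69.
Reliability = 1302.69 / 1444.05 = 0.902.

0.902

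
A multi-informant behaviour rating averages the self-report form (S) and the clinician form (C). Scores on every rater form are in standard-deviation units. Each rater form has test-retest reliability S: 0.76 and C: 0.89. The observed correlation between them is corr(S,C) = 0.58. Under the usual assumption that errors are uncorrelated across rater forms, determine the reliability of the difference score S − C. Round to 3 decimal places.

Var(S−C) = 1 + 1 − 2·0.58 = 2 − 1.16 = 0.84.
With uncorrelated errors the cross-covariances are all true-score covariance, so they carry over unchanged; only the diagonal terms shrink to ρᵢσᵢ².
True-score variance = [0.76 + 0.89] − 1.16 = 1.65 − 1.16 = 0.49.
Reliability = 0.49 / 0.84 = 0.583.

0.583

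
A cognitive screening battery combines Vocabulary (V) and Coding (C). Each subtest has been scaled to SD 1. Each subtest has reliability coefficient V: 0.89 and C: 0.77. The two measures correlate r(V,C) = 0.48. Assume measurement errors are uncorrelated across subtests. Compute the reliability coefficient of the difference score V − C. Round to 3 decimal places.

Var(V−C) = 1 + 1 − 2·0.48 = 2 − 0.96 = 1.04.
Because errors are independent across components, Cov(Tᵢ,Tⱼ) = Cov(Xᵢ,Xⱼ); the off-diagonal part of the true-score variance is the same as above.
True-score variance = [0.89 + 0.77] − 0.96 = 1.66 − 0.96 = 0.7.
Reliability = 0.7 / 1.04 = 0.673.

0.673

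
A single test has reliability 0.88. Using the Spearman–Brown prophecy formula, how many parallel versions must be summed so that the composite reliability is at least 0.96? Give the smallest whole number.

k ≥ ρ*(1−ρ₁)/(ρ₁(1−ρ*)) = 0.96·0.12 / (0.88·0.04) = 3.273.
Smallest integer k = 4.

4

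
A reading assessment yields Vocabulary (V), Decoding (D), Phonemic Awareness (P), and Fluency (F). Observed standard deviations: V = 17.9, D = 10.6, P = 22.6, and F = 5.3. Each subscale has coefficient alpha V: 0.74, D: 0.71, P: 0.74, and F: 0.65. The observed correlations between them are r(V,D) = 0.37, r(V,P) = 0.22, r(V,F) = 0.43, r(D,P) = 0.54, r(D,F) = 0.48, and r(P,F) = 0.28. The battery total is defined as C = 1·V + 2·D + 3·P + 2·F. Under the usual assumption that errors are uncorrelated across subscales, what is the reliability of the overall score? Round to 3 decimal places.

0.832

Var(C) = 17.9² + 2²·10.6² + 3²·22.6² + 2²·5.3² + 2·[2·17.9·10.6·0.37 + 3·17.9·22.6·0.22 + 2·17.9·5.3·0.43 + 6·10.6·22.6·0.54 + 4·10.6·5.3·0.48 + 6·22.6·5.3·0.28] = 5479.05 + 3148.53 = 8627.58.
Under uncorrelated errors the observed covariances equal the true-score covariances, so only the own-variance terms attenuate.
True-score variance = [17.9²·0.74 + 2²·10.6²·0.71 + 3²·22.6²·0.74 + 2²·5.3²·0.65] + 3148.53 = 4030.9 + 3148.53 = 7179.43.
Reliability = 7179.43 / 8627.58 = 0.832.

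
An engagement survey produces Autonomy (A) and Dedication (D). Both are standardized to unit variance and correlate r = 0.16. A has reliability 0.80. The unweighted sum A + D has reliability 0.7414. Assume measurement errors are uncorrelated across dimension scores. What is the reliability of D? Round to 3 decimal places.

Var(A+D) = 2 + 2·0.16 = 2.320.
True-score variance = ρ_A + ρ_D + 2·0.16, so 0.7414 = (0.80 + ρ_D + 0.32) / 2.320.
ρ_D = 0.7414·2.320 − 0.80 − 0.32 = 0.600.

0.600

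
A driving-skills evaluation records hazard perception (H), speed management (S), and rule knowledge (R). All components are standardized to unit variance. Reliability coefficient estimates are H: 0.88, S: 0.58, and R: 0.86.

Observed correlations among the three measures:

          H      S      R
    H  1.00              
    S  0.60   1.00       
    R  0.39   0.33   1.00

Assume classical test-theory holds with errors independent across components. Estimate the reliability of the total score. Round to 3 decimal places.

0.879

Var(H+S+R) = 3 + 2·[0.60 + 0.39 + 0.33] = 3 + 2.64 = 5.64.
Under uncorrelated errors the observed covariances equal the true-score covariances, so only the own-variance terms attenuate.
True-score variance = [0.88 + 0.58 + 0.86] + 2.64 = 2.32 + 2.64 = 4.96.
Reliability = 4.96 / 5.64 = 0.879.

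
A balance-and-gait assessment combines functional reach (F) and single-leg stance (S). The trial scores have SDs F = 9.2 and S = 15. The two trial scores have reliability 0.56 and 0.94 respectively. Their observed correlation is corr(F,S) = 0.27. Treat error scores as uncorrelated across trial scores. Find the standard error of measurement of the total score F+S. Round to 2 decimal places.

Var(total) = 309.64 + 74.52 = 384.16.
True-score variance = 258.898 + 74.52 = 333.418, so reliability = 0.8679.
Error variance = 384.16 − 333.418 = 50.7416; SEM = √50.7416 = 7.12.

7.12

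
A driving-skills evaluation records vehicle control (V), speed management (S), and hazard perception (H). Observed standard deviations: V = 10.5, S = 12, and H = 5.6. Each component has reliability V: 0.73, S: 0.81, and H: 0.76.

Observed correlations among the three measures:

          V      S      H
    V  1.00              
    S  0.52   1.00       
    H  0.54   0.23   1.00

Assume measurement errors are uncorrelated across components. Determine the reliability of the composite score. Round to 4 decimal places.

0.8735

Var(V+S+H) = 10.5² + 12² + 5.6² + 2·[10.5·12·0.52 + 10.5·5.6·0.54 + 12·5.6·0.23] = 285.61 + 225.456 = 511.066.
Under uncorrelated errors the observed covariances equal the true-score covariances, so only the own-variance terms attenuate.
True-score variance = [10.5²·0.73 + 12²·0.81 + 5.6²·0.76] + 225.456 = 220.956 + 225.456 = 446.412.
Reliability = 446.412 / 511.066 = 0.8735.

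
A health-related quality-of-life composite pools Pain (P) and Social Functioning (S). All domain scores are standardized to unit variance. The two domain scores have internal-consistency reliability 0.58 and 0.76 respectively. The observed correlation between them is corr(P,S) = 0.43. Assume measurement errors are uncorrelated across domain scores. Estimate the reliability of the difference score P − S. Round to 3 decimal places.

Var(P−S) = 1 + 1 − 2·0.43 = 2 − 0.86 = 1.14.
Because errors are independent across components, Cov(Tᵢ,Tⱼ) = Cov(Xᵢ,Xⱼ); the off-diagonal part of the true-score variance is the same as above.
True-score variance = [0.58 + 0.76] − 0.86 = 1.34 − 0.86 = 0.48.
Reliability = 0.48 / 1.14 = 0.421.

0.421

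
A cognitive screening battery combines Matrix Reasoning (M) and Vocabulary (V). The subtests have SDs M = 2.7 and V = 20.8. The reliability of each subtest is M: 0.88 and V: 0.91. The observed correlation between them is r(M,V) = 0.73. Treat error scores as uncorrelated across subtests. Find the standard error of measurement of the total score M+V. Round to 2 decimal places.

6.31

Var(total) = 439.93 + 81.9936 = 521.924.
True-score variance = 400.118 + 81.9936 = 482.111, so reliability = 0.9237.
Error variance = 521.924 − 482.111 = 39.8124; SEM = √39.8124 = 6.31.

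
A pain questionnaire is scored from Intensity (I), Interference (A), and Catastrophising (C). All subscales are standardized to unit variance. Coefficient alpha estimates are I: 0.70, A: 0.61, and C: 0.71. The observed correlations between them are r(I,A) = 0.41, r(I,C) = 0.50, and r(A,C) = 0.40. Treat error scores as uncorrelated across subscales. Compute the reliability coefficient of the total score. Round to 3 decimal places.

0.826

Var(I+A+C) = 3 + 2·[0.41 + 0.50 + 0.40] = 3 + 2.62 = 5.62.
Under uncorrelated errors the observed covariances equal the true-score covariances, so only the own-variance terms attenuate.
True-score variance = [0.70 + 0.61 + 0.71] + 2.62 = 2.02 + 2.62 = 4.64.
Reliability = 4.64 / 5.62 = 0.826.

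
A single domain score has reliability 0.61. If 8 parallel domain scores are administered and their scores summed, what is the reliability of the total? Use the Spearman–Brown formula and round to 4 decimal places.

0.9260

ρ_k = kρ / (1 + (k−1)ρ) = 8·0.61 / (1 + 7·0.61) = 4.880 / 5.270 = 0.9260.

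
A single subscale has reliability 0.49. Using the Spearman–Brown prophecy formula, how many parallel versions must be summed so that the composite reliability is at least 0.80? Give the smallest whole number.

k ≥ ρ*(1−ρ₁)/(ρ₁(1−ρ*)) = 0.80·0.51 / (0.49·0.20) = 4.163.
Smallest integer k = 5.

5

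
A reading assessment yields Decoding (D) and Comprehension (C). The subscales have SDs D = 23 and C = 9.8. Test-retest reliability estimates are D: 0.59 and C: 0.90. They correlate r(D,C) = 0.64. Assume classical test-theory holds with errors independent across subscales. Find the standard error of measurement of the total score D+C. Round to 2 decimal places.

Var(total) = 625.04 + 288.512 = 913.552.
True-score variance = 398.546 + 288.512 = 687.058, so reliability = 0.7521.
Error variance = 913.552 − 687.058 = 226.494; SEM = √226.494 = 15.05.

15.05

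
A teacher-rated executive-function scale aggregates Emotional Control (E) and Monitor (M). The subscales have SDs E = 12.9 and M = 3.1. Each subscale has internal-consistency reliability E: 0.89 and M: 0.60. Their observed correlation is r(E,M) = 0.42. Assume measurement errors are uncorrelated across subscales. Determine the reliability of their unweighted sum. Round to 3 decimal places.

0.894

Var(E+M) = 12.9² + 3.1² + 2·[12.9·3.1·0.42] = 176.02 + 33.5916 = 209.612.
Because errors are independent across components, Cov(Tᵢ,Tⱼ) = Cov(Xᵢ,Xⱼ); the off-diagonal part of the true-score variance is the same as above.
True-score variance = [12.9²·0.89 + 3.1²·0.60] + 33.5916 = 153.871 + 33.5916 = 187.462.
Reliability = 187.462 / 209.612 = 0.894.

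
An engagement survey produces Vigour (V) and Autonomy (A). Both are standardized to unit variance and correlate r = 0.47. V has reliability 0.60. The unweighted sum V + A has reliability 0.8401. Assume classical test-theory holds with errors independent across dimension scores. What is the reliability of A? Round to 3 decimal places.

Var(V+A) = 2 + 2·0.47 = 2.940.
True-score variance = ρ_V + ρ_A + 2·0.47, so 0.8401 = (0.60 + ρ_A + 0.94) / 2.940.
ρ_A = 0.8401·2.940 − 0.60 − 0.94 = 0.930.

0.930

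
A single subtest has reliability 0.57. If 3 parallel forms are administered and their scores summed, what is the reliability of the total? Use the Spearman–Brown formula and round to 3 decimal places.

0.799

ρ_k = kρ / (1 + (k−1)ρ) = 3·0.57 / (1 + 2·0.57) = 1.710 / 2.140 = 0.799.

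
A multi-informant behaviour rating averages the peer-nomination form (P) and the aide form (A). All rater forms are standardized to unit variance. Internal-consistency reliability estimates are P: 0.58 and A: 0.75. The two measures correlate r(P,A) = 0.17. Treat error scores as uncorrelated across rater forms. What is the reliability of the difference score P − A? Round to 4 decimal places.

Var(P−A) = 1 + 1 − 2·0.17 = 2 − 0.34 = 1.66.
Because errors are independent across components, Cov(Tᵢ,Tⱼ) = Cov(Xᵢ,Xⱼ); the off-diagonal part of the true-score variance is the same as above.
True-score variance = [0.58 + 0.75] − 0.34 = 1.33 − 0.34 = 0.99.
Reliability = 0.99 / 1.66 = 0.5964.

0.5964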